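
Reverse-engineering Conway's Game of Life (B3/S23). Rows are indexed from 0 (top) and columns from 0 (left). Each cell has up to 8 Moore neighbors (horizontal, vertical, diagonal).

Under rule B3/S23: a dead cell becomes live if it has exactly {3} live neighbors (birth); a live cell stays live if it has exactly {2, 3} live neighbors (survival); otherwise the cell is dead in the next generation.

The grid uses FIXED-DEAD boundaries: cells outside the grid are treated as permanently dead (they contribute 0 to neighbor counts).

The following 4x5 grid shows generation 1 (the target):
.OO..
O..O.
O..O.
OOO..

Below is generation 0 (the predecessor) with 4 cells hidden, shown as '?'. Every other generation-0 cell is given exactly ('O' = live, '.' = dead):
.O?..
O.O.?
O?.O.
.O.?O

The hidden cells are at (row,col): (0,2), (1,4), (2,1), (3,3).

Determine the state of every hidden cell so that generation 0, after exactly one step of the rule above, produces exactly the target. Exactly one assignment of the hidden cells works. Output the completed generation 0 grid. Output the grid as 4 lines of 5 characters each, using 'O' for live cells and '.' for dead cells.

Answer: .OO..
O.O..
OO.O.
.O..O

Derivation:
Hidden generation-0 cells (in order): (0,2), (1,4), (2,1), (3,3).
A hidden cell only influences target cells in its own 3x3 neighborhood. Try each of the 2^4 = 16 assignments, step the completed generation 0 forward once under B3/S23, and compare with the target:
  (0,2)=. (1,4)=. (2,1)=. (3,3)=. -> step gives (0,2)='.' but target has 'O' -> reject
  (0,2)=. (1,4)=. (2,1)=. (3,3)=O -> step gives (0,2)='.' but target has 'O' -> reject
  (0,2)=. (1,4)=. (2,1)=O (3,3)=. -> step gives (0,2)='.' but target has 'O' -> reject
  (0,2)=. (1,4)=. (2,1)=O (3,3)=O -> step gives (0,2)='.' but target has 'O' -> reject
  (0,2)=. (1,4)=O (2,1)=. (3,3)=. -> step gives (0,2)='.' but target has 'O' -> reject
  (0,2)=. (1,4)=O (2,1)=. (3,3)=O -> step gives (0,2)='.' but target has 'O' -> reject
  (0,2)=. (1,4)=O (2,1)=O (3,3)=. -> step gives (0,2)='.' but target has 'O' -> reject
  (0,2)=. (1,4)=O (2,1)=O (3,3)=O -> step gives (0,2)='.' but target has 'O' -> reject
  (0,2)=O (1,4)=. (2,1)=. (3,3)=. -> step gives (1,2)='O' but target has '.' -> reject
  (0,2)=O (1,4)=. (2,1)=. (3,3)=O -> step gives (1,2)='O' but target has '.' -> reject
  (0,2)=O (1,4)=. (2,1)=O (3,3)=. -> step reproduces the target at every cell -> ACCEPT
  (0,2)=O (1,4)=. (2,1)=O (3,3)=O -> step gives (2,4)='O' but target has '.' -> reject
  (0,2)=O (1,4)=O (2,1)=. (3,3)=. -> step gives (0,3)='O' but target has '.' -> reject
  (0,2)=O (1,4)=O (2,1)=. (3,3)=O -> step gives (0,3)='O' but target has '.' -> reject
  (0,2)=O (1,4)=O (2,1)=O (3,3)=. -> step gives (0,3)='O' but target has '.' -> reject
  (0,2)=O (1,4)=O (2,1)=O (3,3)=O -> step gives (0,3)='O' but target has '.' -> reject
Unique solution: (0,2)=live, (1,4)=dead, (2,1)=live, (3,3)=dead.
Check: live-neighbor counts of every cell in the completed generation 0:
23220
36431
34422
32321
Applying B3/S23 to generation 0 with these counts gives:
.OO..
O..O.
O..O.
OOO..
which matches the target exactly.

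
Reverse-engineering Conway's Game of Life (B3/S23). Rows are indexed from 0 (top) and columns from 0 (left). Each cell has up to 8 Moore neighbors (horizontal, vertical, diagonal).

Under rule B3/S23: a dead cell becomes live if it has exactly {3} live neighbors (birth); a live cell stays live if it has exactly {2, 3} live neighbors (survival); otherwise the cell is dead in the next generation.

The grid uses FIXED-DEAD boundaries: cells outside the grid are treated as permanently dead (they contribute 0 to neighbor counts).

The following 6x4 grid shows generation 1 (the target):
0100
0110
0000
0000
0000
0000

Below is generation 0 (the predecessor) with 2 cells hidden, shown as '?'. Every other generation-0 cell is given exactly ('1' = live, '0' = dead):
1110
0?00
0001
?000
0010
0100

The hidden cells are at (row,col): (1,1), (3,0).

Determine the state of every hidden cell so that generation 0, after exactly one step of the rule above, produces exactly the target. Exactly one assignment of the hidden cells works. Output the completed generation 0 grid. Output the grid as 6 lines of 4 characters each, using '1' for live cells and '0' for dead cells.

Hidden generation-0 cells (in order): (1,1), (3,0).
A hidden cell only influences target cells in its own 3x3 neighborhood. Try each of the 2^2 = 4 assignments, step the completed generation 0 forward once under B3/S23, and compare with the target:
  (1,1)=0 (3,0)=0 -> step reproduces the target at every cell -> ACCEPT
  (1,1)=0 (3,0)=1 -> step gives (4,1)='1' but target has '0' -> reject
  (1,1)=1 (3,0)=0 -> step gives (0,0)='1' but target has '0' -> reject
  (1,1)=1 (3,0)=1 -> step gives (0,0)='1' but target has '0' -> reject
Unique solution: (1,1)=dead, (3,0)=dead.
Check: live-neighbor counts of every cell in the completed generation 0:
1211
2332
0010
0122
1211
1121
Applying B3/S23 to generation 0 with these counts gives:
0100
0110
0000
0000
0000
0000
which matches the target exactly.

Answer: 1110
0000
0001
0000
0010
0100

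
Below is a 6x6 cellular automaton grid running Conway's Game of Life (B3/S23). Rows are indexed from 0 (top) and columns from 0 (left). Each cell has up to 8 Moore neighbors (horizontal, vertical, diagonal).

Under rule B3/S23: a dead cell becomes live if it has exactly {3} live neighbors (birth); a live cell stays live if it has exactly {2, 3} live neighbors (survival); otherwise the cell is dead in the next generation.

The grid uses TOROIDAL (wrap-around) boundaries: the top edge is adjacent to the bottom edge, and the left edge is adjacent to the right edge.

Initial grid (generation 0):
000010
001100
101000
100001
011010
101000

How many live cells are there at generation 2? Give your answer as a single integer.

Answer: 7

Derivation:
Simulating step by step:
Generation 0 (given above): 12 live cells
Generation 1: 17 live cells
011000
011100
101101
101101
001100
001001
Generation 2: 7 live cells
100000
000010
000001
100001
100001
000000
Population at generation 2: 7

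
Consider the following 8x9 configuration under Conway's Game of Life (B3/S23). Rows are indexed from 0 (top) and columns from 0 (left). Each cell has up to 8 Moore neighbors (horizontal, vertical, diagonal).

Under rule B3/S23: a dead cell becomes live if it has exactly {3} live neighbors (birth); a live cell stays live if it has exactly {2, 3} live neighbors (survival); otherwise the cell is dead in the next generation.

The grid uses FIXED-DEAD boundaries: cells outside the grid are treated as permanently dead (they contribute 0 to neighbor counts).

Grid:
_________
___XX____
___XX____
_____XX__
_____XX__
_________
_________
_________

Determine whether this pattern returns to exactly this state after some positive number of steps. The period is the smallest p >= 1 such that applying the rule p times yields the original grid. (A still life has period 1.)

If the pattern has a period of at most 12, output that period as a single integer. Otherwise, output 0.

Answer: 2

Derivation:
Simulating and comparing each generation to the original:
Gen 0 (original, given above): 8 live cells
Gen 1: 6 live cells, differs from original
Gen 2: 8 live cells, MATCHES original -> period = 2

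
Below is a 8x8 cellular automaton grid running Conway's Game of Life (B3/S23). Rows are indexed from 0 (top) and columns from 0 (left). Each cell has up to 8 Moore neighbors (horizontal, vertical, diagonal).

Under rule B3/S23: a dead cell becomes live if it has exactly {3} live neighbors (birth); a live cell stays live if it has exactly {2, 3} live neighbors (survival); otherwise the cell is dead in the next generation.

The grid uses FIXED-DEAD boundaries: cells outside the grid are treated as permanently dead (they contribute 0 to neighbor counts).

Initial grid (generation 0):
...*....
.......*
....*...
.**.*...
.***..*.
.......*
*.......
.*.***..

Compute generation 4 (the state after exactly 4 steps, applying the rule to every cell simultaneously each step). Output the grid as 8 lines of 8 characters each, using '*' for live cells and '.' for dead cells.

Answer: ........
........
...**...
.****...
*.*.....
***.....
........
........

Derivation:
Simulating step by step:
Generation 0 (given above): 16 live cells
Generation 1: 10 live cells
........
........
...*....
.*..**..
.*.*....
.**.....
....*...
....*...
Generation 2: 11 live cells
........
........
....*...
...**...
**.**...
.***....
...*....
........
Generation 3: 9 live cells
........
........
...**...
..*..*..
**......
**......
...*....
........
Generation 4: 11 live cells
(generation 4 grid is the final answer)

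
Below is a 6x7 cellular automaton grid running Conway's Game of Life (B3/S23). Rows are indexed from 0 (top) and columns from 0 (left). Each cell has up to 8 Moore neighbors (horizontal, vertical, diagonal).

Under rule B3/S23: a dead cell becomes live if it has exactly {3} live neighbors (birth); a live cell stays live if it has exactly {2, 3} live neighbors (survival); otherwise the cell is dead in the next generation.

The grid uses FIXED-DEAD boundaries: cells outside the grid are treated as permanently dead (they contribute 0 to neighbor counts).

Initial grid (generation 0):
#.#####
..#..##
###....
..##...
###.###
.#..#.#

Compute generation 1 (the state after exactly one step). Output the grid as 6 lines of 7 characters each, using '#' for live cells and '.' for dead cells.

Simulating step by step:
Generation 0 (given above): 23 live cells
Generation 1: 18 live cells
(generation 1 grid is the final answer)

Answer: .####.#
#.....#
.......
....##.
#...#.#
#####.#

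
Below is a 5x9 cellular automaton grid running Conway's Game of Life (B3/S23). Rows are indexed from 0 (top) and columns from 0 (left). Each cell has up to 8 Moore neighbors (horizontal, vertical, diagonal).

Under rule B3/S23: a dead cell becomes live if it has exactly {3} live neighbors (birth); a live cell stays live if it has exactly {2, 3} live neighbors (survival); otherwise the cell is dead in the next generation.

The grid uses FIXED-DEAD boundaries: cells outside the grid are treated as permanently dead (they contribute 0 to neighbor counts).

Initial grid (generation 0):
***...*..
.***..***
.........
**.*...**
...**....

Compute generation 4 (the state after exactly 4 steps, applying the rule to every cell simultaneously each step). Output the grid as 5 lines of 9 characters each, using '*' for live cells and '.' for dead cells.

Simulating step by step:
Generation 0 (given above): 17 live cells
Generation 1: 16 live cells
*..*..*..
*..*..**.
*..*..*..
..***....
..***....
Generation 2: 18 live cells
......**.
********.
.*...***.
.*...*...
..*.*....
Generation 3: 17 live cells
.****..*.
*****...*
...*...*.
.**.**...
.........
Generation 4: 10 live cells
(generation 4 grid is the final answer)

Answer: *...*....
*......**
*....*...
..***....
.........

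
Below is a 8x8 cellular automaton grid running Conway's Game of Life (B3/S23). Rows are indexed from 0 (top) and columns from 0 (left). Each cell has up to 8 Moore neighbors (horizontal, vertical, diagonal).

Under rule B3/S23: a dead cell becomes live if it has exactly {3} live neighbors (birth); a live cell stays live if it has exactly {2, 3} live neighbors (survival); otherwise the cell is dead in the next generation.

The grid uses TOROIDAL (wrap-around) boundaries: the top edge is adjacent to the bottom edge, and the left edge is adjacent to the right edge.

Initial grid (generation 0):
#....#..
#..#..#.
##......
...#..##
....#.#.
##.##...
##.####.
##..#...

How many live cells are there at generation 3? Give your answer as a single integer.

Answer: 20

Derivation:
Simulating step by step:
Generation 0 (given above): 25 live cells
Generation 1: 22 live cells
#...##..
#.......
###...#.
#....###
#.#.#.#.
##....#.
........
..##..#.
Generation 2: 20 live cells
.#.###.#
#....#..
.....##.
..##....
........
##...#..
.##....#
...###..
Generation 3: 20 live cells
#.##....
#......#
....###.
........
.##.....
###.....
.###.##.
.#...#..
Population at generation 3: 20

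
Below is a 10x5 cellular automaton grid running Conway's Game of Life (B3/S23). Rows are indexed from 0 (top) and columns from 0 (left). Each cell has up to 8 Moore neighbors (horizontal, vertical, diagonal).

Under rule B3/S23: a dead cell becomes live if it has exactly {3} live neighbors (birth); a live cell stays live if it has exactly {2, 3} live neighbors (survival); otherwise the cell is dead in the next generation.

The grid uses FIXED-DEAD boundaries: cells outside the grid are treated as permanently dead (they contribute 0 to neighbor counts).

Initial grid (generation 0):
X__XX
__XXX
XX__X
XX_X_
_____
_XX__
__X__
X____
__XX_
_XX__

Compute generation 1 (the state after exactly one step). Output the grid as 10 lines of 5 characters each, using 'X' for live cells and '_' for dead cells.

Answer: __X_X
X_X__
X___X
XXX__
X____
_XX__
__X__
_XXX_
__XX_
_XXX_

Derivation:
Simulating step by step:
Generation 0 (given above): 20 live cells
Generation 1: 21 live cells
(generation 1 grid is the final answer)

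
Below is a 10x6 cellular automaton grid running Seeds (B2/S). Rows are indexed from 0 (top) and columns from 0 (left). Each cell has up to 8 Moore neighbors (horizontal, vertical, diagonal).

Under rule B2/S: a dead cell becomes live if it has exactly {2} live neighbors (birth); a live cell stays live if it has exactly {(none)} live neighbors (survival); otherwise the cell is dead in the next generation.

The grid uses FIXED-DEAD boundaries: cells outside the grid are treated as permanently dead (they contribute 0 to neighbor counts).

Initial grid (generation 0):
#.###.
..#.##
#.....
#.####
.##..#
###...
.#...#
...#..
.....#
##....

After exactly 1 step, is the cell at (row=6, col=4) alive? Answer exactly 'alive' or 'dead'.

Simulating step by step:
Generation 0 (given above): 25 live cells
Generation 1: 12 live cells
......
#.....
......
......
......
...###
...##.
..#..#
###.#.
......

Cell (6,4) at generation 1: 1 -> alive

Answer: alive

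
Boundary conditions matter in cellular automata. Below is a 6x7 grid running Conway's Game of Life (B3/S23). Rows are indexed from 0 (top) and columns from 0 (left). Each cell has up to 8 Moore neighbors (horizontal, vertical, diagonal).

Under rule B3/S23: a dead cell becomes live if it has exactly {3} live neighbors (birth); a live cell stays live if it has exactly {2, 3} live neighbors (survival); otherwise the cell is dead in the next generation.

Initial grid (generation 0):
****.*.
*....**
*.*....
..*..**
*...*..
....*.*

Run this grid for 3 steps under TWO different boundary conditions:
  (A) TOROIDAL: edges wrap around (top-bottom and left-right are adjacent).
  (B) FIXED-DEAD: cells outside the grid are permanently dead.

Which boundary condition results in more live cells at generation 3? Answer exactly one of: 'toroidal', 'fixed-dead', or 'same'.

Answer: toroidal

Derivation:
Under TOROIDAL boundary, generation 3:
****.*.
**.**..
*..*..*
...**..
..**.*.
*.*...*
Population = 20

Under FIXED-DEAD boundary, generation 3:
*.**...
*..*.**
...*.**
..**.**
...*..*
....**.
Population = 18

Comparison: toroidal=20, fixed-dead=18 -> toroidal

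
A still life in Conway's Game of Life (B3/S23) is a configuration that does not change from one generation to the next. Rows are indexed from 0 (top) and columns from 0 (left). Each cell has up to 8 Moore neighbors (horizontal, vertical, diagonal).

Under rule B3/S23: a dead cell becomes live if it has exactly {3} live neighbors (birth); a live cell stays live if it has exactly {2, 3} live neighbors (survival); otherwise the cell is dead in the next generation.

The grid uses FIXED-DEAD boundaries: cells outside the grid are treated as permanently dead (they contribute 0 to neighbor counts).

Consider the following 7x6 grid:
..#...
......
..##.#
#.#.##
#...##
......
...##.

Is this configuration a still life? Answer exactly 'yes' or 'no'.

Answer: no

Derivation:
Compute generation 1 and compare to generation 0 (given above):
Generation 1:
......
..##..
.###.#
..#...
.#.###
...#.#
......
Cell (0,2) differs: gen0=1 vs gen1=0 -> NOT a still life.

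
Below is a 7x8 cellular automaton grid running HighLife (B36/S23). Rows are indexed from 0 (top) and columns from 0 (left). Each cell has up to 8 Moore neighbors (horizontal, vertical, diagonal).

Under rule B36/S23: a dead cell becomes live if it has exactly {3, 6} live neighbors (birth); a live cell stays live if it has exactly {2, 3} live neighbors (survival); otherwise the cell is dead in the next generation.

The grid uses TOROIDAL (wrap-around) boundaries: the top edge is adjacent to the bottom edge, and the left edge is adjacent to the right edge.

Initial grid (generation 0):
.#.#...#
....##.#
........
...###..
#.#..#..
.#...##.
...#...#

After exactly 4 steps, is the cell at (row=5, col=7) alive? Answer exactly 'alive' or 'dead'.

Simulating step by step:
Generation 0 (given above): 17 live cells
Generation 1: 23 live cells
..##...#
#...#.#.
...#..#.
...###..
.###....
###.####
....#..#
Generation 2: 21 live cells
#..#####
..#.###.
...#..##
.....#..
....#..#
....####
....#...
Generation 3: 17 live cells
.......#
#.#....#
...#...#
....##.#
....#..#
...##.##
#.....#.
Generation 4: 22 live cells
.#....#.
#.....##
...##..#
#..###.#
#......#
#..##.#.
#....##.

Cell (5,7) at generation 4: 0 -> dead

Answer: dead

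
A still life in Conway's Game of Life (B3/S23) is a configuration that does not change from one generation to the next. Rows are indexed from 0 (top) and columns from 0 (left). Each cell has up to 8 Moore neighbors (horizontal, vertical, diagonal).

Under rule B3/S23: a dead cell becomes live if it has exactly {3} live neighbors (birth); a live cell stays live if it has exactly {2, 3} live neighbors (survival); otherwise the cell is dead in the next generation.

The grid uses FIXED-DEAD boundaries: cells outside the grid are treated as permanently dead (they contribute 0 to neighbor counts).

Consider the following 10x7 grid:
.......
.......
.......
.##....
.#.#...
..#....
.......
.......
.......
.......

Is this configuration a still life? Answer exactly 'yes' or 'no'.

Answer: yes

Derivation:
Compute generation 1 and compare to generation 0 (given above):
Generation 1:
.......
.......
.......
.##....
.#.#...
..#....
.......
.......
.......
.......
The grids are IDENTICAL -> still life.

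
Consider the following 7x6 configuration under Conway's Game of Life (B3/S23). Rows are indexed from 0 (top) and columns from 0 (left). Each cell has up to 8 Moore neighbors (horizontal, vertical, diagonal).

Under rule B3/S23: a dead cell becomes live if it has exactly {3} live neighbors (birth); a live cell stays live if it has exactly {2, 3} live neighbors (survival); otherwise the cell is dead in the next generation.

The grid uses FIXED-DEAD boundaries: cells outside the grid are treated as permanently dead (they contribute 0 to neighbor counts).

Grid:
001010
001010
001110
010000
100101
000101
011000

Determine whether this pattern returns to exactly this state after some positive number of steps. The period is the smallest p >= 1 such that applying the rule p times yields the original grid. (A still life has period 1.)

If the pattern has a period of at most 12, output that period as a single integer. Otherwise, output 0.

Answer: 0

Derivation:
Simulating and comparing each generation to the original:
Gen 0 (original, given above): 15 live cells
Gen 1: 12 live cells, differs from original
Gen 2: 14 live cells, differs from original
Gen 3: 16 live cells, differs from original
Gen 4: 12 live cells, differs from original
Gen 5: 13 live cells, differs from original
Gen 6: 12 live cells, differs from original
Gen 7: 12 live cells, differs from original
Gen 8: 10 live cells, differs from original
Gen 9: 13 live cells, differs from original
Gen 10: 12 live cells, differs from original
Gen 11: 13 live cells, differs from original
Gen 12: 15 live cells, differs from original
No period found within 12 steps.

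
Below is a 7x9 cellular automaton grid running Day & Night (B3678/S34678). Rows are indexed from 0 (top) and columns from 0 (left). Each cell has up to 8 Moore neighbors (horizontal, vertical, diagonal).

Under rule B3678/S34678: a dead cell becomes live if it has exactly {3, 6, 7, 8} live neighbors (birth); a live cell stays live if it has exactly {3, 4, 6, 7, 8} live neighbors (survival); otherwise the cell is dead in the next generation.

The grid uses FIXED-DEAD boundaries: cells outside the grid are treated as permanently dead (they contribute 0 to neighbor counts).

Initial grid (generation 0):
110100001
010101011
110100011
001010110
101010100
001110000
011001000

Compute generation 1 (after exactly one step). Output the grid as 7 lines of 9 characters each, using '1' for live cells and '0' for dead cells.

Simulating step by step:
Generation 0 (given above): 28 live cells
Generation 1: 24 live cells
(generation 1 grid is the final answer)

Answer: 000010010
011000111
010101001
101000111
001110010
001010000
001010000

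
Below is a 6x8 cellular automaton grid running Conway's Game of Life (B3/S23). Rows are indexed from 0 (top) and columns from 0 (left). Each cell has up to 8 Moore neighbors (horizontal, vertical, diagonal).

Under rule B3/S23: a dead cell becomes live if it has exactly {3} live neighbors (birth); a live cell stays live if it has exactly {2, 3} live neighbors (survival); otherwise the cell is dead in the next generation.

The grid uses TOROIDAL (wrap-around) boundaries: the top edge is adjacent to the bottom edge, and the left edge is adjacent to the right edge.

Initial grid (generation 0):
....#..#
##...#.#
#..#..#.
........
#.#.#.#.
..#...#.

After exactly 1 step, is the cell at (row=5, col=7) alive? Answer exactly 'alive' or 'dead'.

Answer: dead

Derivation:
Simulating step by step:
Generation 0 (given above): 15 live cells
Generation 1: 18 live cells
.#...#.#
.#..##..
##....#.
.#.#.#..
.#.#.#.#
.#....#.

Cell (5,7) at generation 1: 0 -> dead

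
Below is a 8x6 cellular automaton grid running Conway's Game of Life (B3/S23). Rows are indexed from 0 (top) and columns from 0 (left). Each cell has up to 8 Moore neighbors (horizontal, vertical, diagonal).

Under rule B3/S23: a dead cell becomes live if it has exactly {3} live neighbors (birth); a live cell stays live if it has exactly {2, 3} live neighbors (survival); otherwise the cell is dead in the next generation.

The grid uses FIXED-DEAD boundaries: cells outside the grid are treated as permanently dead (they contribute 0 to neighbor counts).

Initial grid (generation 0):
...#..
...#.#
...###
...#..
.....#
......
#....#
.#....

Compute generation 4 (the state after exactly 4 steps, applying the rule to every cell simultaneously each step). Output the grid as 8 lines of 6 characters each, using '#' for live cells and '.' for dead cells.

Answer: ...##.
.....#
..###.
...#..
......
......
......
......

Derivation:
Simulating step by step:
Generation 0 (given above): 11 live cells
Generation 1: 9 live cells
....#.
..##.#
..##.#
...#.#
......
......
......
......
Generation 2: 7 live cells
...##.
..#..#
.....#
..##..
......
......
......
......
Generation 3: 7 live cells
...##.
...#.#
..###.
......
......
......
......
......
Generation 4: 7 live cells
(generation 4 grid is the final answer)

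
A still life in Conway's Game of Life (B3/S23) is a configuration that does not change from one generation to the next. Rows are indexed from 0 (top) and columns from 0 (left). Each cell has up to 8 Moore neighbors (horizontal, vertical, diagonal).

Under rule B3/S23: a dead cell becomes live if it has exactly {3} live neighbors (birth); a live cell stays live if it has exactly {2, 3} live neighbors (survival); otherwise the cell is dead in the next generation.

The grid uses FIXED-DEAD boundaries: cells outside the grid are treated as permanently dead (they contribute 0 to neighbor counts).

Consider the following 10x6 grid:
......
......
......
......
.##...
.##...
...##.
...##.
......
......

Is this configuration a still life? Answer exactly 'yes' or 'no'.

Compute generation 1 and compare to generation 0 (given above):
Generation 1:
......
......
......
......
.##...
.#....
....#.
...##.
......
......
Cell (5,2) differs: gen0=1 vs gen1=0 -> NOT a still life.

Answer: no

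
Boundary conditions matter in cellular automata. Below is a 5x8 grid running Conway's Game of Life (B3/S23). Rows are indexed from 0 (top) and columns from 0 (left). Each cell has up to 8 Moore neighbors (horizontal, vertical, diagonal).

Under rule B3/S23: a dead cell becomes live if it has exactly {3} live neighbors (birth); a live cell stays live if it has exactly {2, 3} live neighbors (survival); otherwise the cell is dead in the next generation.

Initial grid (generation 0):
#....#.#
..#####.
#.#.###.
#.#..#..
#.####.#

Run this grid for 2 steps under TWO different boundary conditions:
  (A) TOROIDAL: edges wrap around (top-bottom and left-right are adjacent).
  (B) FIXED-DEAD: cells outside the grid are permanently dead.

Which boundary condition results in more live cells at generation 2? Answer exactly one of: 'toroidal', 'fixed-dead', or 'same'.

Under TOROIDAL boundary, generation 2:
..##....
........
..##....
..#.....
..##....
Population = 7

Under FIXED-DEAD boundary, generation 2:
........
..##....
..##....
..#.##..
.#####..
Population = 12

Comparison: toroidal=7, fixed-dead=12 -> fixed-dead

Answer: fixed-dead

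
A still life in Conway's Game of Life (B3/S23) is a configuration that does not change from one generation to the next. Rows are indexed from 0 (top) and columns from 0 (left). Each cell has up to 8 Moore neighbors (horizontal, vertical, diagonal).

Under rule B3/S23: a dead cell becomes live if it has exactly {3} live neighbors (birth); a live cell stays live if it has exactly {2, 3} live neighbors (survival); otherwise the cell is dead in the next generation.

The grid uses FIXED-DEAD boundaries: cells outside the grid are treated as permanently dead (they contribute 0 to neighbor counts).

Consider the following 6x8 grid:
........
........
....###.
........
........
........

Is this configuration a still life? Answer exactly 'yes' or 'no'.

Compute generation 1 and compare to generation 0 (given above):
Generation 1:
........
.....#..
.....#..
.....#..
........
........
Cell (1,5) differs: gen0=0 vs gen1=1 -> NOT a still life.

Answer: no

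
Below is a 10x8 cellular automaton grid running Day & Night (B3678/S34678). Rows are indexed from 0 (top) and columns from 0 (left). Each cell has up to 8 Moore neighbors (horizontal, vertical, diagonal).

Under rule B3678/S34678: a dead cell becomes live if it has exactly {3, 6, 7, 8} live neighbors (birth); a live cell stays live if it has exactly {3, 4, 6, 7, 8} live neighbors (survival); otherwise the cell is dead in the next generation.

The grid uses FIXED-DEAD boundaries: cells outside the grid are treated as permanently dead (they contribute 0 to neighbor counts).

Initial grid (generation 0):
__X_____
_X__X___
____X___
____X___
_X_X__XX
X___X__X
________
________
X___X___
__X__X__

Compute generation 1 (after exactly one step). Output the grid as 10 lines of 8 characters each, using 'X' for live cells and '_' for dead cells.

Answer: ________
___X____
___X_X__
___X_X__
____XX__
______X_
________
________
________
________

Derivation:
Simulating step by step:
Generation 0 (given above): 16 live cells
Generation 1: 8 live cells
(generation 1 grid is the final answer)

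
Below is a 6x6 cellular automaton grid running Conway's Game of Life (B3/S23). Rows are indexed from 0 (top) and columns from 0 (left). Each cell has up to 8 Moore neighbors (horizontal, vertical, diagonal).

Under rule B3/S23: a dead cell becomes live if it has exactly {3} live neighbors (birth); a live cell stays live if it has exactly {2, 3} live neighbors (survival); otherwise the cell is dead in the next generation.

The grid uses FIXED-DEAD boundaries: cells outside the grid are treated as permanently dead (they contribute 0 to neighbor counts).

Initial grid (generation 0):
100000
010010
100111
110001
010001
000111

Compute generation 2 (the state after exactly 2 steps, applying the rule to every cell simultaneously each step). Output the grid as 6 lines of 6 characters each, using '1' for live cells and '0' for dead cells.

Simulating step by step:
Generation 0 (given above): 15 live cells
Generation 1: 19 live cells
000000
110111
101101
111001
111001
000011
Generation 2: 14 live cells
(generation 2 grid is the final answer)

Answer: 000010
110101
000001
000001
101101
010011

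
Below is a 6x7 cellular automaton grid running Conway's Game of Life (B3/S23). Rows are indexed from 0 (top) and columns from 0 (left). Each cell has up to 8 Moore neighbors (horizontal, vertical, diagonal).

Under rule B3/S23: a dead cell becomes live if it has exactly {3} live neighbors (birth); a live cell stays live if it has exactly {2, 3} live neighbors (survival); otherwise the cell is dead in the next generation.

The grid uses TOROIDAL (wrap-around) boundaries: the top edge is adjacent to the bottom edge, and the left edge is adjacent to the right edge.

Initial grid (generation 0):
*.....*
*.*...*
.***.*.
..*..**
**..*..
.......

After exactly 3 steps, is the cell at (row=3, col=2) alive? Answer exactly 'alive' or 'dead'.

Simulating step by step:
Generation 0 (given above): 15 live cells
Generation 1: 17 live cells
**....*
..**.*.
...***.
.....**
**...**
.*....*
Generation 2: 12 live cells
.*...**
****.*.
..**...
.......
.*.....
..*....
Generation 3: 13 live cells
...****
*..*.*.
...**..
..*....
.......
***....

Cell (3,2) at generation 3: 1 -> alive

Answer: alive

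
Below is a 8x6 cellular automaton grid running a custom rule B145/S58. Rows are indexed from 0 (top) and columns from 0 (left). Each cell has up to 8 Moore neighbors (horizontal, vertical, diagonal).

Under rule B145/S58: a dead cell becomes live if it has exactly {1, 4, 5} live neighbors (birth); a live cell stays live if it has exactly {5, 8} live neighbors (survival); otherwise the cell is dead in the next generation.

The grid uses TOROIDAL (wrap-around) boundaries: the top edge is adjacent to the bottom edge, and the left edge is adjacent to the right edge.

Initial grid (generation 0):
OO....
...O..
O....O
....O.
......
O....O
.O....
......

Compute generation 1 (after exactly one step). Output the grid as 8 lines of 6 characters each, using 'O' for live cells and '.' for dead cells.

Simulating step by step:
Generation 0 (given above): 9 live cells
Generation 1: 15 live cells
(generation 1 grid is the final answer)

Answer: ...OOO
O.....
.OO...
.O.O..
.O.O..
..O.O.
..O.O.
.....O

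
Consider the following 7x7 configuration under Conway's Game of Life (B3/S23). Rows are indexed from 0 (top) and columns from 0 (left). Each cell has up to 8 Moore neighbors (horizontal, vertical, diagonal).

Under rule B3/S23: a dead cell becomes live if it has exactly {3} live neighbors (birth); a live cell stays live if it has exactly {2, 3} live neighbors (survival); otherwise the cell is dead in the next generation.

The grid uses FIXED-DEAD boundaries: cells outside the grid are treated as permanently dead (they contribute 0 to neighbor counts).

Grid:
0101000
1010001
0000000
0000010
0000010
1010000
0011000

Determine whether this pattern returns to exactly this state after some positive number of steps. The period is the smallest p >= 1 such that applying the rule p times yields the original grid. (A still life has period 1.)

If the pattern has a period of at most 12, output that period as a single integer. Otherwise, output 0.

Answer: 0

Derivation:
Simulating and comparing each generation to the original:
Gen 0 (original, given above): 11 live cells
Gen 1: 10 live cells, differs from original
Gen 2: 9 live cells, differs from original
Gen 3: 7 live cells, differs from original
Gen 4: 6 live cells, differs from original
Gen 5: 4 live cells, differs from original
Gen 6: 4 live cells, differs from original
Gen 7: 4 live cells, differs from original
Gen 8: 4 live cells, differs from original
Gen 9: 4 live cells, differs from original
Gen 10: 4 live cells, differs from original
Gen 11: 4 live cells, differs from original
Gen 12: 4 live cells, differs from original
No period found within 12 steps.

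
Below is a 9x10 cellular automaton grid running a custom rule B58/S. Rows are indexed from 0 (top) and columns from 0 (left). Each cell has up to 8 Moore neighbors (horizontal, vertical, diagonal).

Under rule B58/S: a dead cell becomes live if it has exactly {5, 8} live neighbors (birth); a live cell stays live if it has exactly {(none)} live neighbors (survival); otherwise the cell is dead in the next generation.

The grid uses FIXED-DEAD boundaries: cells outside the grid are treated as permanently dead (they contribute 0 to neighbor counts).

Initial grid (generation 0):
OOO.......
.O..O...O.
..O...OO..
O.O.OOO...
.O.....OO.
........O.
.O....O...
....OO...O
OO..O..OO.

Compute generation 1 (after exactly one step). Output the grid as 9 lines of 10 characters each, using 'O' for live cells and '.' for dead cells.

Answer: ..........
..........
.....O....
.......O..
..........
..........
..........
..........
..........

Derivation:
Simulating step by step:
Generation 0 (given above): 28 live cells
Generation 1: 2 live cells
(generation 1 grid is the final answer)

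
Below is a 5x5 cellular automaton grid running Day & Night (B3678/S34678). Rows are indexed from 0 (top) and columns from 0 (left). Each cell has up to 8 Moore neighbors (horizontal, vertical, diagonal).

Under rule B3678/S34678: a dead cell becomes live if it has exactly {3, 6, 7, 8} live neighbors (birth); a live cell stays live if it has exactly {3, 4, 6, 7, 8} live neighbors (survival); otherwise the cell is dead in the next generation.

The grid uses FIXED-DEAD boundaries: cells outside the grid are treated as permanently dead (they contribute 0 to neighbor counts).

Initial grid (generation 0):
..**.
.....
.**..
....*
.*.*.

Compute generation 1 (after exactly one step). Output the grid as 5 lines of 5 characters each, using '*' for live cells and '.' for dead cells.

Simulating step by step:
Generation 0 (given above): 7 live cells
Generation 1: 4 live cells
(generation 1 grid is the final answer)

Answer: .....
.*.*.
.....
.*.*.
.....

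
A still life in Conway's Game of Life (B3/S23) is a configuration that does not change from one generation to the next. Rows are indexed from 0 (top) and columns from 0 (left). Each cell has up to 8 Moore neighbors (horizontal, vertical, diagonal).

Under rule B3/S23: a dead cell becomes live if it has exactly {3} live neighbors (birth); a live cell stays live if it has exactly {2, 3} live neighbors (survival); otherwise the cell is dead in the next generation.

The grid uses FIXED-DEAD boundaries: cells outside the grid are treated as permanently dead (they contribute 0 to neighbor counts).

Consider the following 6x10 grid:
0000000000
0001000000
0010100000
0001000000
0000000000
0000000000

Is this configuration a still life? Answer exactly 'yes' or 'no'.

Compute generation 1 and compare to generation 0 (given above):
Generation 1:
0000000000
0001000000
0010100000
0001000000
0000000000
0000000000
The grids are IDENTICAL -> still life.

Answer: yes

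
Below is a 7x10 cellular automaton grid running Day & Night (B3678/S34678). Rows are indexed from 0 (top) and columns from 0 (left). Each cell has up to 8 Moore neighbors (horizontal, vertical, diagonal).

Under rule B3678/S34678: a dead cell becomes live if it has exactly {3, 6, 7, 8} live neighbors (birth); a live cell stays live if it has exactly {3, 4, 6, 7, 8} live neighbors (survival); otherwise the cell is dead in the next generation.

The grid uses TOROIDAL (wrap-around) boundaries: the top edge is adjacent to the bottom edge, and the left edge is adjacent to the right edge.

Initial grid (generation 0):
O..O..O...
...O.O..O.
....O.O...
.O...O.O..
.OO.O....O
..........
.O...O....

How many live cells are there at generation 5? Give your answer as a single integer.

Simulating step by step:
Generation 0 (given above): 17 live cells
Generation 1: 18 live cells
..O..O....
.....OOO..
....O.OO..
O.OOOOO...
O.........
OOO.......
..........
Generation 2: 20 live cells
..........
....OO.O..
....OOOO..
.O.OOOOO..
OO..OO...O
.O........
..O.......
Generation 3: 21 live cells
..........
....OO....
....OOOOO.
..OOOOOOO.
OO.OOO....
.OO.......
..........
Generation 4: 23 live cells
..........
....OO.O..
....OOO.O.
.OO.OOO.OO
.OO..O.O..
OOOOO.....
..........
Generation 5: 23 live cells
..........
....OO....
.....O..OO
OOO.OO..O.
.OOO.O..OO
.OOO......
.OOO......
Population at generation 5: 23

Answer: 23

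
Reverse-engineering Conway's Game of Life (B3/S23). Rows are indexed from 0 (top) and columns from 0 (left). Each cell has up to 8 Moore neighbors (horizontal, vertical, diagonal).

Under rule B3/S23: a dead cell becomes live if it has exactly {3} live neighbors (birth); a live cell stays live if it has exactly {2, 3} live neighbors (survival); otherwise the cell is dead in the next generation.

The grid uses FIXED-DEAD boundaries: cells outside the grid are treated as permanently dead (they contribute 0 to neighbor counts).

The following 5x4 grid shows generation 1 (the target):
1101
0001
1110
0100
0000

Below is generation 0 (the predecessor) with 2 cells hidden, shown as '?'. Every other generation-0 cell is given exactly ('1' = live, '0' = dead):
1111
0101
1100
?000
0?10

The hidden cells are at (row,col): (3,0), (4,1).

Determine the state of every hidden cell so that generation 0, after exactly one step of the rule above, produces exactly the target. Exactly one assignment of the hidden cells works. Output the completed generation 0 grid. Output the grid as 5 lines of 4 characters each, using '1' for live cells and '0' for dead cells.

Hidden generation-0 cells (in order): (3,0), (4,1).
A hidden cell only influences target cells in its own 3x3 neighborhood. Try each of the 2^2 = 4 assignments, step the completed generation 0 forward once under B3/S23, and compare with the target:
  (3,0)=0 (4,1)=0 -> step reproduces the target at every cell -> ACCEPT
  (3,0)=0 (4,1)=1 -> step gives (3,0)='1' but target has '0' -> reject
  (3,0)=1 (4,1)=0 -> step gives (3,0)='1' but target has '0' -> reject
  (3,0)=1 (4,1)=1 -> step gives (3,0)='1' but target has '0' -> reject
Unique solution: (3,0)=dead, (4,1)=dead.
Check: live-neighbor counts of every cell in the completed generation 0:
2342
5562
2231
2321
0101
Applying B3/S23 to generation 0 with these counts gives:
1101
0001
1110
0100
0000
which matches the target exactly.

Answer: 1111
0101
1100
0000
0010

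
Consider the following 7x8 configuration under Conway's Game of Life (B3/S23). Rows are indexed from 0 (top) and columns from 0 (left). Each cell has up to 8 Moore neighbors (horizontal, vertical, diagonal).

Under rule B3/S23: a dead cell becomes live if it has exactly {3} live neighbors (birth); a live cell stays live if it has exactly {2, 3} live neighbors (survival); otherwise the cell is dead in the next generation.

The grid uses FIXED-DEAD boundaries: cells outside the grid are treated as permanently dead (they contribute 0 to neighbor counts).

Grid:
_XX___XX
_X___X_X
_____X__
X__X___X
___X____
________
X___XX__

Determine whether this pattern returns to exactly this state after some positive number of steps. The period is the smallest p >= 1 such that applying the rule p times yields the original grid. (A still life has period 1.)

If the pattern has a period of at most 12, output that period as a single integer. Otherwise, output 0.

Simulating and comparing each generation to the original:
Gen 0 (original, given above): 15 live cells
Gen 1: 11 live cells, differs from original
Gen 2: 12 live cells, differs from original
Gen 3: 11 live cells, differs from original
Gen 4: 9 live cells, differs from original
Gen 5: 7 live cells, differs from original
Gen 6: 6 live cells, differs from original
Gen 7: 6 live cells, differs from original
Gen 8: 6 live cells, differs from original
Gen 9: 5 live cells, differs from original
Gen 10: 3 live cells, differs from original
Gen 11: 2 live cells, differs from original
Gen 12: 0 live cells, differs from original
No period found within 12 steps.

Answer: 0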